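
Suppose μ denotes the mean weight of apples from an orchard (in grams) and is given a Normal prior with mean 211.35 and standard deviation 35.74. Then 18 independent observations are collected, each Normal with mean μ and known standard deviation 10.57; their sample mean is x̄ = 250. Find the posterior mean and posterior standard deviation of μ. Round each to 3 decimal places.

With known σ, the Normal prior is conjugate. Weight on the data is w = (n/σ²)/(n/σ² + 1/τ₀²) = 0.161110/(0.161110+0.00078287) = 0.99516.
Posterior mean = w·x̄ + (1−w)·μ₀ = 0.99516·250 + 0.0048357·211.35 = 249.813. Posterior variance = 1/(0.161110+0.00078287) = 6.17692, so SD = 2.485.

Posterior mean ≈ 249.813; posterior SD ≈ 2.485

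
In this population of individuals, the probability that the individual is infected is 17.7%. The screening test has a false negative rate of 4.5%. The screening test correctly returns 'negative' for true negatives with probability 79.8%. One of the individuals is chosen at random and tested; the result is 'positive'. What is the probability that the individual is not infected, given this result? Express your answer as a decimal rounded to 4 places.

P(¬H | E) ≈ 0.4958

Let H be the event that the individual is infected. P(H) = 0.177, so P(¬H) = 0.823. With E the 'positive' result, P(E|H) = 0.955 and P(E|¬H) = 0.202.
P(E) = 0.955·0.177 + 0.202·0.823 = 0.16903 + 0.16625 = 0.33528.
By Bayes' theorem, P(H|E) = 0.16903 / 0.33528 = 0.5042. Hence P(¬H|E) = 1 − 0.5042 = 0.4958.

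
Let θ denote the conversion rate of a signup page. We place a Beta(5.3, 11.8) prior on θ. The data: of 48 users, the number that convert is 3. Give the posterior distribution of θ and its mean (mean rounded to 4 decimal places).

Posterior: Beta(8.3, 56.8); mean ≈ 0.1275

Observing 3 successes and 45 failures updates Beta(5.3, 11.8) by adding the success and failure counts to the two shape parameters: α = 5.3+3 = 8.3, β = 11.8+45 = 56.8.
Posterior mean = α/(α+β) = 8.3/65.1 = 0.1275.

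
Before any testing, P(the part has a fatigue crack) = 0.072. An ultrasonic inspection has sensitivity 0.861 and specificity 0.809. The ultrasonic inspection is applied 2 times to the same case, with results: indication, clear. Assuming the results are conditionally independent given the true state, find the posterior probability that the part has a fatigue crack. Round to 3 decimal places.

Let H be the event that the part has a fatigue crack; start with P(H) = 0.072. P('indication'|H) = 0.861, P('indication'|¬H) = 0.191.
Update on result 1 ('indication'): P(H) ← 0.861·0.0720 / (0.861·0.0720 + 0.191·0.9280) = 0.061992/0.23924 = 0.2591.
Update on result 2 ('clear'): P(H) ← 0.139·0.2591 / (0.139·0.2591 + 0.809·0.7409) = 0.036018/0.63539 = 0.0567.

Posterior P(H) ≈ 0.057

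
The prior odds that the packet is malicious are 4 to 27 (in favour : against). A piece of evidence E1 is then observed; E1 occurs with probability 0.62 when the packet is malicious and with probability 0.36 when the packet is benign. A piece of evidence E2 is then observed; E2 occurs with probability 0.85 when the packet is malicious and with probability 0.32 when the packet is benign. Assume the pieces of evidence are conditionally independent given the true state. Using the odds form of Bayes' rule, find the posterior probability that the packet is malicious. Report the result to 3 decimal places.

Prior odds = 4/27 = 0.14815. In log-odds, ln(0.14815) = -1.9095.
Add log likelihood ratios: ln(1.7222) + ln(2.6562) = 1.5205.
Posterior log-odds = -0.38901, so posterior odds = exp(-0.38901) = 0.67773. Converting, P(H|E) = 0.67773/1.6777 = 0.404.

Posterior probability ≈ 0.404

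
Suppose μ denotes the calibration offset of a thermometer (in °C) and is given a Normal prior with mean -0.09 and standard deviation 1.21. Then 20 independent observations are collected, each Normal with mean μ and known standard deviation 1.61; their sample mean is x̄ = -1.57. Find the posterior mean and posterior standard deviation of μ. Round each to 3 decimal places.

With known σ, the Normal prior is conjugate. Weight on the data is w = (n/σ²)/(n/σ² + 1/τ₀²) = 7.71575/(7.71575+0.683013) = 0.91868.
Posterior mean = w·x̄ + (1−w)·μ₀ = 0.91868·-1.57 + 0.081323·-0.09 = -1.450. Posterior variance = 1/(7.71575+0.683013) = 0.119065, so SD = 0.345.

Posterior mean ≈ -1.450; posterior SD ≈ 0.345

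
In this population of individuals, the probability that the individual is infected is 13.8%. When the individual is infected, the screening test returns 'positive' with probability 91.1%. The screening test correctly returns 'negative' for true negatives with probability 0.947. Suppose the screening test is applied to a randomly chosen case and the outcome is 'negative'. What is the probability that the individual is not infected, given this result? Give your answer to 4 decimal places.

P(¬H | E) ≈ 0.9852

Write H for 'the individual is infected'. Prior odds H:¬H = 0.138/0.862 = 0.16009. For the 'negative' outcome, the likelihood ratio is 0.089/0.947 = 0.093981.
Posterior odds = 0.16009 × 0.093981 = 0.015046, so P(H|E) = 0.015046/(1+0.015046) = 0.0148. Then P(¬H|E) = 1 − 0.0148 = 0.9852.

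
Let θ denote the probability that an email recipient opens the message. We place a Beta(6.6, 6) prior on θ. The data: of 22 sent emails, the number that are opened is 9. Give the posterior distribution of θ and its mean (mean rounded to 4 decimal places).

Observing 9 successes and 13 failures updates Beta(6.6, 6) by adding the success and failure counts to the two shape parameters: α = 6.6+9 = 15.6, β = 6+13 = 19.
Posterior mean = α/(α+β) = 15.6/34.6 = 0.4509.

Posterior: Beta(15.6, 19); mean ≈ 0.4509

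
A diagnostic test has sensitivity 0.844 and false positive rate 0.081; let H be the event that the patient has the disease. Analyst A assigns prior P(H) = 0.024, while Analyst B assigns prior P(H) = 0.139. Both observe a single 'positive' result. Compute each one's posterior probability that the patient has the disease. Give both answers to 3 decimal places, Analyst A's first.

Analyst A: 0.204; Analyst B: 0.627

The likelihood ratio for a 'positive' result is 0.844/0.081 = 10.420.
Analyst A: prior odds 0.024/0.976 = 0.024590; posterior odds 0.25622; posterior probability 0.204.
Analyst B: prior odds 0.139/0.861 = 0.16144; posterior odds 1.6822; posterior probability 0.627.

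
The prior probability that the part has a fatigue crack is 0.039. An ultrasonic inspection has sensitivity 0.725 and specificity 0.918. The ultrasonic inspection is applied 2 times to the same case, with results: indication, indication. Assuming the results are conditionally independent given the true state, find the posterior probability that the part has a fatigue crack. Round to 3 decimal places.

Posterior P(H) ≈ 0.760

Let H be the event that the part has a fatigue crack; start with P(H) = 0.039. P('indication'|H) = 0.725, P('indication'|¬H) = 0.082.
Update on result 1 ('indication'): P(H) ← 0.725·0.0390 / (0.725·0.0390 + 0.082·0.9610) = 0.028275/0.10708 = 0.2641.
Update on result 2 ('indication'): P(H) ← 0.725·0.2641 / (0.725·0.2641 + 0.082·0.7359) = 0.19145/0.25179 = 0.7603.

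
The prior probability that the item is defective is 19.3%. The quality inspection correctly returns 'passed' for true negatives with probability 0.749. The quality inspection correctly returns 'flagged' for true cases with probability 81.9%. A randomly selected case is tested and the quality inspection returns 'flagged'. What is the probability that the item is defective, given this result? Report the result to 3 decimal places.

Let H be the event that the item is defective. P(H) = 0.193, so P(¬H) = 0.807. With E the 'flagged' result, P(E|H) = 0.819 and P(E|¬H) = 0.251.
P(E) = 0.819·0.193 + 0.251·0.807 = 0.15807 + 0.20256 = 0.36062.
By Bayes' theorem, P(H|E) = 0.15807 / 0.36062 = 0.438.

P(H | E) ≈ 0.438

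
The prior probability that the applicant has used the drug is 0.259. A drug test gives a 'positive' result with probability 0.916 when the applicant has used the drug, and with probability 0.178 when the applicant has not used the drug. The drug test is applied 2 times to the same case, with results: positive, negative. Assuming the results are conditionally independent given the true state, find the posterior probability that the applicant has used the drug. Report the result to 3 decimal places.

Let H be the event that the applicant has used the drug; start with P(H) = 0.259. P('positive'|H) = 0.916, P('positive'|¬H) = 0.178.
Update on result 1 ('positive'): P(H) ← 0.916·0.2590 / (0.916·0.2590 + 0.178·0.7410) = 0.23724/0.36914 = 0.6427.
Update on result 2 ('negative'): P(H) ← 0.084·0.6427 / (0.084·0.6427 + 0.822·0.3573) = 0.053986/0.34769 = 0.1553.

Posterior P(H) ≈ 0.155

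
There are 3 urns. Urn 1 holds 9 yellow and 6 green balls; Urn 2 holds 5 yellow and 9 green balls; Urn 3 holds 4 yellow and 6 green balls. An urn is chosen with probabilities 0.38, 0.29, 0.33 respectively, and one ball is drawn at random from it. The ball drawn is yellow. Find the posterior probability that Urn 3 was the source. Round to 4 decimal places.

Posterior probability ≈ 0.2847

Tabulate prior·likelihood by source: [1] prior 0.38, lik 0.6, product 0.2280; [2] prior 0.29, lik 0.3571, product 0.1036; [3] prior 0.33, lik 0.4, product 0.1320.
Normalizing constant = 0.46357; the posterior for Urn 3 is its product over the sum, 0.1320/0.46357 = 0.2847.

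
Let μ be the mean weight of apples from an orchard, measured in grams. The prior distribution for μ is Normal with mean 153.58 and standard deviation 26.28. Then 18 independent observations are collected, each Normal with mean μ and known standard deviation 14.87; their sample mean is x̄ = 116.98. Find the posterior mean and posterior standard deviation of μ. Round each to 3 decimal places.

Posterior mean ≈ 117.620; posterior SD ≈ 3.474

Prior precision 1/τ₀² = 1/26.28² = 0.00144794; data precision n/σ² = 18/14.87² = 0.0814049.
Posterior precision = 0.00144794 + 0.0814049 = 0.0828528, giving posterior SD = 1/√0.0828528 = 3.474.
Posterior mean = (0.00144794·153.58 + 0.0814049·116.98) / 0.0828528 = 117.620.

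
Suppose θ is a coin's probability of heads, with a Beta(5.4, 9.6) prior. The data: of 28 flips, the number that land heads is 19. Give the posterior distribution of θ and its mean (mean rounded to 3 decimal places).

Observing 19 successes and 9 failures updates Beta(5.4, 9.6) by adding the success and failure counts to the two shape parameters: α = 5.4+19 = 24.4, β = 9.6+9 = 18.6.
E[θ | data] = 24.4/(24.4+18.6) = 0.567.

Posterior: Beta(24.4, 18.6); mean ≈ 0.567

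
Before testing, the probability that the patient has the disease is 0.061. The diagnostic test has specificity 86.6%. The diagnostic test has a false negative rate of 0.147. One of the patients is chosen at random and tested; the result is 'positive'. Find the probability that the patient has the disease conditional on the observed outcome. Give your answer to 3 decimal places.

P(H | E) ≈ 0.293

Let H be the event that the patient has the disease. P(H) = 0.061, so P(¬H) = 0.939. With E the 'positive' result, P(E|H) = 0.853 and P(E|¬H) = 0.134.
P(E) = 0.853·0.061 + 0.134·0.939 = 0.052033 + 0.12583 = 0.17786.
By Bayes' theorem, P(H|E) = 0.052033 / 0.17786 = 0.293.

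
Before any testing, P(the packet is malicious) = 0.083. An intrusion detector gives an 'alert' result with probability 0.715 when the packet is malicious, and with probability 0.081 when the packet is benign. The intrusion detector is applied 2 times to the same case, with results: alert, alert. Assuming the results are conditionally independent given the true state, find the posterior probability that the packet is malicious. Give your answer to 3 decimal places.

With H the event that the packet is malicious, the joint likelihood of the observed sequence is P(data|H) = 0.715·0.715 = 0.51122 and P(data|¬H) = 0.081·0.081 = 0.0065610.
Bayes: P(H|data) = 0.083·0.51122 / (0.083·0.51122 + 0.917·0.0065610) = 0.042432/0.048448 = 0.8758.

Posterior P(H) ≈ 0.876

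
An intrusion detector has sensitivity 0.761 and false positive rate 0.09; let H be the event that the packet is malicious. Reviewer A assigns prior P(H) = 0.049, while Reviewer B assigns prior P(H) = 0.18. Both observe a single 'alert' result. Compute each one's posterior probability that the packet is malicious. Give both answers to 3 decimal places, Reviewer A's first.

P('+'|H) = 0.761, P('+'|¬H) = 0.09.
Reviewer A: numerator 0.761·0.049 = 0.037289; evidence = 0.037289+0.09·0.951 = 0.12288; posterior = 0.303.
Reviewer B: numerator 0.761·0.18 = 0.13698; evidence = 0.13698+0.09·0.82 = 0.21078; posterior = 0.650.

Reviewer A: 0.303; Reviewer B: 0.650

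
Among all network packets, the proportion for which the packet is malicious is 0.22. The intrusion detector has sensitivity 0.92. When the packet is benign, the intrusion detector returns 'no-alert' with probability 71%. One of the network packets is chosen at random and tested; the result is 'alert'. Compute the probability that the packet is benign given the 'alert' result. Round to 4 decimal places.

Let H be the event that the packet is malicious. P(H) = 0.22, so P(¬H) = 0.78. With E the 'alert' result, P(E|H) = 0.92 and P(E|¬H) = 0.29.
P(E) = 0.92·0.22 + 0.29·0.78 = 0.20240 + 0.22620 = 0.42860.
By Bayes' theorem, P(H|E) = 0.20240 / 0.42860 = 0.4722. Hence P(¬H|E) = 1 − 0.4722 = 0.5278.

P(¬H | E) ≈ 0.5278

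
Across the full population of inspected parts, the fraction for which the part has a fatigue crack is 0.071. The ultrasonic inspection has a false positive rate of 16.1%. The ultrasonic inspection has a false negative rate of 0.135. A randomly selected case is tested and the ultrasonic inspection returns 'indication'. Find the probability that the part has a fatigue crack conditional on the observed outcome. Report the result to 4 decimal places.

Write H for 'the part has a fatigue crack'. Prior odds H:¬H = 0.071/0.929 = 0.076426. For the 'indication' outcome, the likelihood ratio is 0.865/0.161 = 5.3727.
Posterior odds = 0.076426 × 5.3727 = 0.41061, so P(H|E) = 0.41061/(1+0.41061) = 0.2911.

P(H | E) ≈ 0.2911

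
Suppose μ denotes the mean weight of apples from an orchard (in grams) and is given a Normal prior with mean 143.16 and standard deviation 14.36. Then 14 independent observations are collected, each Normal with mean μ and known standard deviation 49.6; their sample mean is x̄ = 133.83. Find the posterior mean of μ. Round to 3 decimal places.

Posterior mean ≈ 138.123

Prior precision 1/τ₀² = 1/14.36² = 0.00484943; data precision n/σ² = 14/49.6² = 0.00569069.
Posterior precision = 0.00484943 + 0.00569069 = 0.0105401.
Posterior mean = (0.00484943·143.16 + 0.00569069·133.83) / 0.0105401 = 138.123.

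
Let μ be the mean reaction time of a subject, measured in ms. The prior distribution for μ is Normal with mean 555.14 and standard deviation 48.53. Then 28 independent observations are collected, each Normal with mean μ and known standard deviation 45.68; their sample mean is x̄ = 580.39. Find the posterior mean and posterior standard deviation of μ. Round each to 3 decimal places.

Posterior mean ≈ 579.616; posterior SD ≈ 8.499

Prior precision 1/τ₀² = 1/48.53² = 0.00042460; data precision n/σ² = 28/45.68² = 0.0134186.
Posterior precision = 0.00042460 + 0.0134186 = 0.0138432, giving posterior SD = 1/√0.0138432 = 8.499.
Posterior mean = (0.00042460·555.14 + 0.0134186·580.39) / 0.0138432 = 579.616.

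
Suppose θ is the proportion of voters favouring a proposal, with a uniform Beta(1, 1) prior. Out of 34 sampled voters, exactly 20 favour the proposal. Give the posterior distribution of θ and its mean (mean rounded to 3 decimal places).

Posterior: Beta(21, 15); mean ≈ 0.583

Observing 20 successes and 14 failures updates Beta(1, 1) by adding the success and failure counts to the two shape parameters: α = 1+20 = 21, β = 1+14 = 15.
Posterior mean = α/(α+β) = 21/36 = 0.583.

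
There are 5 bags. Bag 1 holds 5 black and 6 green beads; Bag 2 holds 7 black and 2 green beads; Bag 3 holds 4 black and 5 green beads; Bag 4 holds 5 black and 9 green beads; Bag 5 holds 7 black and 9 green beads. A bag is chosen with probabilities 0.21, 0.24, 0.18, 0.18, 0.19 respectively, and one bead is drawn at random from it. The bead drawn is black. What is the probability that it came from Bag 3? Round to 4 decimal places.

Posterior probability ≈ 0.1570

P(black|Bag 1) = 0.4545; P(black|Bag 2) = 0.7778; P(black|Bag 3) = 0.4444; P(black|Bag 4) = 0.3571; P(black|Bag 5) = 0.4375.
Prior × likelihood for each source: 0.21·0.4545=0.09545, 0.24·0.7778=0.1867, 0.18·0.4444=0.08000, 0.18·0.3571=0.06429, 0.19·0.4375=0.08313. Summing gives P(black) = 0.50953.
P(Bag 3 | black) = 0.08000 / 0.50953 = 0.1570.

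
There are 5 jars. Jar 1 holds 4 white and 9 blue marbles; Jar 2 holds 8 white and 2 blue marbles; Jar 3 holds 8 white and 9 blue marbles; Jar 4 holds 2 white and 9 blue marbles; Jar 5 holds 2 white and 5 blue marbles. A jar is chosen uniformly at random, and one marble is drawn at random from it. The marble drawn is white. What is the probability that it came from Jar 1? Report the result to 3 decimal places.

P(white|Jar 1) = 0.3077; P(white|Jar 2) = 0.8; P(white|Jar 3) = 0.4706; P(white|Jar 4) = 0.1818; P(white|Jar 5) = 0.2857.
Prior × likelihood for each source: 0.2·0.3077=0.06154, 0.2·0.8=0.1600, 0.2·0.4706=0.09412, 0.2·0.1818=0.03636, 0.2·0.2857=0.05714. Summing gives P(white) = 0.40916.
P(Jar 1 | white) = 0.06154 / 0.40916 = 0.150.

Posterior probability ≈ 0.150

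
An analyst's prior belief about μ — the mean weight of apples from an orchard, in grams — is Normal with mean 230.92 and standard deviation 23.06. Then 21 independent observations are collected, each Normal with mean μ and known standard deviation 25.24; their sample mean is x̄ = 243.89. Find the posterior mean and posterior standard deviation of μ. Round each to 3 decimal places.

Prior precision 1/τ₀² = 1/23.06² = 0.00188053; data precision n/σ² = 21/25.24² = 0.0329641.
Posterior precision = 0.00188053 + 0.0329641 = 0.0348446, giving posterior SD = 1/√0.0348446 = 5.357.
Posterior mean = (0.00188053·230.92 + 0.0329641·243.89) / 0.0348446 = 243.190.

Posterior mean ≈ 243.190; posterior SD ≈ 5.357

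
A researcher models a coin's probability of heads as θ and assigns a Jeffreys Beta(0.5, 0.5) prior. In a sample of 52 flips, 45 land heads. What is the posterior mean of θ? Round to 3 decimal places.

The binomial likelihood is conjugate to the Beta prior: with 45 successes and 7 failures, the posterior is Beta(0.5+45, 0.5+7) = Beta(45.5, 7.5).
Posterior mean = α/(α+β) = 45.5/53 = 0.858.

Posterior mean ≈ 0.858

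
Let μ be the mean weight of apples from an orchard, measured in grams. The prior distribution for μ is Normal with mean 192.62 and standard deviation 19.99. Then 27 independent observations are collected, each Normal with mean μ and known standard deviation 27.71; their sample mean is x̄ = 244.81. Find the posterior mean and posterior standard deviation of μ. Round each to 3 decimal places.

Prior precision 1/τ₀² = 1/19.99² = 0.00250250; data precision n/σ² = 27/27.71² = 0.0351634.
Posterior precision = 0.00250250 + 0.0351634 = 0.0376659, giving posterior SD = 1/√0.0376659 = 5.153.
Posterior mean = (0.00250250·192.62 + 0.0351634·244.81) / 0.0376659 = 241.343.

Posterior mean ≈ 241.343; posterior SD ≈ 5.153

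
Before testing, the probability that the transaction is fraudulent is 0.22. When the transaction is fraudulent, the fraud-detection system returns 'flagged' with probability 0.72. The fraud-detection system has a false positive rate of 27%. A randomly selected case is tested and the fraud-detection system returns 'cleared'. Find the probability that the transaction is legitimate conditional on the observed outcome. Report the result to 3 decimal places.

P(¬H | E) ≈ 0.902

Write H for 'the transaction is fraudulent'. Prior odds H:¬H = 0.22/0.78 = 0.28205. For the 'cleared' outcome, the likelihood ratio is 0.28/0.73 = 0.38356.
Posterior odds = 0.28205 × 0.38356 = 0.10818, so P(H|E) = 0.10818/(1+0.10818) = 0.098. Then P(¬H|E) = 1 − 0.098 = 0.902.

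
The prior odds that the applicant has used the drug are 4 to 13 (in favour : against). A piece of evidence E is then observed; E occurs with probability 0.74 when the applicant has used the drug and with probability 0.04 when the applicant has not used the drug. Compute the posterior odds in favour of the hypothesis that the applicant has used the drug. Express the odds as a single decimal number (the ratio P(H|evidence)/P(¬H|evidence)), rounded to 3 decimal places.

Posterior odds ≈ 5.692

Prior odds = 4/13 = 0.30769.
Likelihood ratio for E = 0.74/0.04 = 18.500.
Posterior odds = prior odds × LR = 5.6923.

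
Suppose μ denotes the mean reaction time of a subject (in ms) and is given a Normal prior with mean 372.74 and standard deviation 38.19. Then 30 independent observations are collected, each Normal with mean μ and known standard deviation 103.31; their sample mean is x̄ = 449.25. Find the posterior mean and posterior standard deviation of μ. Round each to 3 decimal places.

Prior precision 1/τ₀² = 1/38.19² = 0.00068565; data precision n/σ² = 30/103.31² = 0.00281084.
Posterior precision = 0.00068565 + 0.00281084 = 0.00349649, giving posterior SD = 1/√0.00349649 = 16.912.
Posterior mean = (0.00068565·372.74 + 0.00281084·449.25) / 0.00349649 = 434.247.

Posterior mean ≈ 434.247; posterior SD ≈ 16.912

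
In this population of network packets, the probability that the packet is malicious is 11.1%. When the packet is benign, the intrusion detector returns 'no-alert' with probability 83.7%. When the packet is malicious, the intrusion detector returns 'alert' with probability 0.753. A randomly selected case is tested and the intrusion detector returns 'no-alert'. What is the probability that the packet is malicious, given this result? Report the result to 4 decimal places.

P(H | E) ≈ 0.0355

Let H be the event that the packet is malicious. P(H) = 0.111, so P(¬H) = 0.889. With E the 'no-alert' result, P(E|H) = 0.247 and P(E|¬H) = 0.837.
P(E) = 0.247·0.111 + 0.837·0.889 = 0.027417 + 0.74409 = 0.77151.
By Bayes' theorem, P(H|E) = 0.027417 / 0.77151 = 0.0355.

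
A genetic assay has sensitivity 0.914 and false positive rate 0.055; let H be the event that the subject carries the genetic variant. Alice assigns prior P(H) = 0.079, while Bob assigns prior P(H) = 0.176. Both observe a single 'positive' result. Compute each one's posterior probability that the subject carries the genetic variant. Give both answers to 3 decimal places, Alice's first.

Alice: 0.588; Bob: 0.780

The likelihood ratio for a 'positive' result is 0.914/0.055 = 16.618.
Alice: prior odds 0.079/0.921 = 0.085776; posterior odds 1.4254; posterior probability 0.588.
Bob: prior odds 0.176/0.824 = 0.21359; posterior odds 3.5495; posterior probability 0.780.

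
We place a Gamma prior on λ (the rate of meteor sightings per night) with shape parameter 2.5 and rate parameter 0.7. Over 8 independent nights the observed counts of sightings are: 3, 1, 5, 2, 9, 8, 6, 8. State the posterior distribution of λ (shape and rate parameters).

The Poisson likelihood adds the total count to the shape and the number of exposure periods to the rate. Here ∑xᵢ = 42 and n = 8, so shape 2.5→44.5 and rate 0.7→8.7.

Posterior: Gamma(shape=44.5, rate=8.7)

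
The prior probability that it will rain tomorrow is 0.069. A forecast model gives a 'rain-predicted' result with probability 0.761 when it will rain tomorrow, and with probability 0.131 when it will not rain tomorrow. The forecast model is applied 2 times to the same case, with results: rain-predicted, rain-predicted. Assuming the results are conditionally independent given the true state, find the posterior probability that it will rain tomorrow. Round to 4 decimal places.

Posterior P(H) ≈ 0.7144

With H the event that it will rain tomorrow, the joint likelihood of the observed sequence is P(data|H) = 0.761·0.761 = 0.57912 and P(data|¬H) = 0.131·0.131 = 0.017161.
Bayes: P(H|data) = 0.069·0.57912 / (0.069·0.57912 + 0.931·0.017161) = 0.039959/0.055936 = 0.7144.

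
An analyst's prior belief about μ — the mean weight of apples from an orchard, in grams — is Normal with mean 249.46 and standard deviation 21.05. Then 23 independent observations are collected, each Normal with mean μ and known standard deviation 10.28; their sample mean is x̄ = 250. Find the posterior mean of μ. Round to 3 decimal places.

Prior precision 1/τ₀² = 1/21.05² = 0.00225681; data precision n/σ² = 23/10.28² = 0.217641.
Posterior precision = 0.00225681 + 0.217641 = 0.219898.
Posterior mean = (0.00225681·249.46 + 0.217641·250) / 0.219898 = 249.994.

Posterior mean ≈ 249.994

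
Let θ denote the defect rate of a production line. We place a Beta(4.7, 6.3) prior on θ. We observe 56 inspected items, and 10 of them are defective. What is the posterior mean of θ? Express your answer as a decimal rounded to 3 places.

Posterior mean ≈ 0.219

The binomial likelihood is conjugate to the Beta prior: with 10 successes and 46 failures, the posterior is Beta(4.7+10, 6.3+46) = Beta(14.7, 52.3).
E[θ | data] = 14.7/(14.7+52.3) = 0.219.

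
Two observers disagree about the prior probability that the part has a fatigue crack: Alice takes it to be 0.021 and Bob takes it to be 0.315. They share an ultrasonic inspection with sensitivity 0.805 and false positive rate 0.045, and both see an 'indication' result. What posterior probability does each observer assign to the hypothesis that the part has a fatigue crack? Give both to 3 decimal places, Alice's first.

Alice: 0.277; Bob: 0.892

P('+'|H) = 0.805, P('+'|¬H) = 0.045.
Alice: numerator 0.805·0.021 = 0.016905; evidence = 0.016905+0.045·0.979 = 0.060960; posterior = 0.277.
Bob: numerator 0.805·0.315 = 0.25357; evidence = 0.25357+0.045·0.685 = 0.28440; posterior = 0.892.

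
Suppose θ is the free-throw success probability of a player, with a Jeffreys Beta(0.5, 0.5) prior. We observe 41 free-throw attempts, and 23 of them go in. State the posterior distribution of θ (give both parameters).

The binomial likelihood is conjugate to the Beta prior: with 23 successes and 18 failures, the posterior is Beta(0.5+23, 0.5+18) = Beta(23.5, 18.5).

Posterior: Beta(23.5, 18.5)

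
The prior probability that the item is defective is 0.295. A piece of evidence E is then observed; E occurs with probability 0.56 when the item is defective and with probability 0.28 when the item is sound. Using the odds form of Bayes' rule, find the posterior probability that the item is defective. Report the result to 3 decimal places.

Posterior probability ≈ 0.456

Prior odds = 0.295/(1−0.295) = 0.41844.
Likelihood ratio for E = 0.56/0.28 = 2.0000.
Posterior odds = prior odds × LR = 0.83688.
Posterior probability = odds/(1+odds) = 0.83688/1.8369 = 0.456.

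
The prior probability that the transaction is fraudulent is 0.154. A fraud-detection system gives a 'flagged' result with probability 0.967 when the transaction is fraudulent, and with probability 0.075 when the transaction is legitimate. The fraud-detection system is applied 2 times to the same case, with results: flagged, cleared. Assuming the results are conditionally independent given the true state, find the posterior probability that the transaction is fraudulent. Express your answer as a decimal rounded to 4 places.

Posterior P(H) ≈ 0.0773

With H the event that the transaction is fraudulent, the joint likelihood of the observed sequence is P(data|H) = 0.967·0.033 = 0.031911 and P(data|¬H) = 0.075·0.925 = 0.069375.
Bayes: P(H|data) = 0.154·0.031911 / (0.154·0.031911 + 0.846·0.069375) = 0.0049143/0.063606 = 0.0773.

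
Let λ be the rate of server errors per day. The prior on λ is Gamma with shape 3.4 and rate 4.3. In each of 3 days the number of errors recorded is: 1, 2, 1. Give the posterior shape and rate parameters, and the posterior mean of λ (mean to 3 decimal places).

Posterior: Gamma(shape=7.4, rate=7.3); mean ≈ 1.014

Total count ∑xᵢ = 4 over n = 3 days.
Gamma is conjugate to the Poisson likelihood: posterior is Gamma(shape = 3.4+4 = 7.4, rate = 4.3+3 = 7.3).
Posterior mean = shape/rate = 7.4/7.3 = 1.014.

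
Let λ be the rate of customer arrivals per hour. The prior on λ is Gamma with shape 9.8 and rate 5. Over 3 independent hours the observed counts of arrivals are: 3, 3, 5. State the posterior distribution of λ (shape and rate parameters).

Total count ∑xᵢ = 11 over n = 3 hours.
Gamma is conjugate to the Poisson likelihood: posterior is Gamma(shape = 9.8+11 = 20.8, rate = 5+3 = 8).

Posterior: Gamma(shape=20.8, rate=8)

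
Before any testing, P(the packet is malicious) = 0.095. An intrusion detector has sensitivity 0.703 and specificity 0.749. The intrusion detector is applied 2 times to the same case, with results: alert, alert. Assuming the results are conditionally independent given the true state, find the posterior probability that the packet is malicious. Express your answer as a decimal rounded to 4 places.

Posterior P(H) ≈ 0.4516

Let H be the event that the packet is malicious; start with P(H) = 0.095. P('alert'|H) = 0.703, P('alert'|¬H) = 0.251.
Update on result 1 ('alert'): P(H) ← 0.703·0.0950 / (0.703·0.0950 + 0.251·0.9050) = 0.066785/0.29394 = 0.2272.
Update on result 2 ('alert'): P(H) ← 0.703·0.2272 / (0.703·0.2272 + 0.251·0.7728) = 0.15973/0.35370 = 0.4516.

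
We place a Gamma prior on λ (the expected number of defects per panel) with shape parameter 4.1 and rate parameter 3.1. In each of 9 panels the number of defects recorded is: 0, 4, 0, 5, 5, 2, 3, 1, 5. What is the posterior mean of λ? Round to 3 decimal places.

The Poisson likelihood adds the total count to the shape and the number of exposure periods to the rate. Here ∑xᵢ = 25 and n = 9, so shape 4.1→29.1 and rate 3.1→12.1.
E[λ | data] = 29.1/12.1 = 2.405.

Posterior mean ≈ 2.405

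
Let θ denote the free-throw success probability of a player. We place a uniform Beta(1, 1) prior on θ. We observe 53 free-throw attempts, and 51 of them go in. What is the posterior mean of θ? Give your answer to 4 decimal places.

Posterior mean ≈ 0.9455

Observing 51 successes and 2 failures updates Beta(1, 1) by adding the success and failure counts to the two shape parameters: α = 1+51 = 52, β = 1+2 = 3.
E[θ | data] = 52/(52+3) = 0.9455.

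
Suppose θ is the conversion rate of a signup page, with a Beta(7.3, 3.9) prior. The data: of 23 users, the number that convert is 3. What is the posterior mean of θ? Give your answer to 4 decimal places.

The binomial likelihood is conjugate to the Beta prior: with 3 successes and 20 failures, the posterior is Beta(7.3+3, 3.9+20) = Beta(10.3, 23.9).
Posterior mean = α/(α+β) = 10.3/34.2 = 0.3012.

Posterior mean ≈ 0.3012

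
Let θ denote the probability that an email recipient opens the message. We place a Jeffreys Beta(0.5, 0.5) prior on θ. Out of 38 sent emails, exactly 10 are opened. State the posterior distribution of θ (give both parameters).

Posterior: Beta(10.5, 28.5)

The binomial likelihood is conjugate to the Beta prior: with 10 successes and 28 failures, the posterior is Beta(0.5+10, 0.5+28) = Beta(10.5, 28.5).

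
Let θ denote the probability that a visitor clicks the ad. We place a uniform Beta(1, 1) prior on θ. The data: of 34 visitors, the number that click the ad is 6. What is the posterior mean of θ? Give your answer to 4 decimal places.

Posterior mean ≈ 0.1944

Observing 6 successes and 28 failures updates Beta(1, 1) by adding the success and failure counts to the two shape parameters: α = 1+6 = 7, β = 1+28 = 29.
Posterior mean = α/(α+β) = 7/36 = 0.1944.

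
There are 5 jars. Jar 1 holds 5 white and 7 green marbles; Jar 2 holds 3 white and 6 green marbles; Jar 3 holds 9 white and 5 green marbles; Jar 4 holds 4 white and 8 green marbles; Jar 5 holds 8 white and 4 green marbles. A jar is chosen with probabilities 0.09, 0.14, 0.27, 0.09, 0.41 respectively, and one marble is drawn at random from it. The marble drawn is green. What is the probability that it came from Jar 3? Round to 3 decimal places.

Tabulate prior·likelihood by source: [1] prior 0.09, lik 0.5833, product 0.05250; [2] prior 0.14, lik 0.6667, product 0.09333; [3] prior 0.27, lik 0.3571, product 0.09643; [4] prior 0.09, lik 0.6667, product 0.06000; [5] prior 0.41, lik 0.3333, product 0.1367.
Normalizing constant = 0.43893; the posterior for Jar 3 is its product over the sum, 0.09643/0.43893 = 0.220.

Posterior probability ≈ 0.220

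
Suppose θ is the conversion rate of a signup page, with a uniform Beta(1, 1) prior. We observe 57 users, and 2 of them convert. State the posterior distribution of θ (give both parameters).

The binomial likelihood is conjugate to the Beta prior: with 2 successes and 55 failures, the posterior is Beta(1+2, 1+55) = Beta(3, 56).

Posterior: Beta(3, 56)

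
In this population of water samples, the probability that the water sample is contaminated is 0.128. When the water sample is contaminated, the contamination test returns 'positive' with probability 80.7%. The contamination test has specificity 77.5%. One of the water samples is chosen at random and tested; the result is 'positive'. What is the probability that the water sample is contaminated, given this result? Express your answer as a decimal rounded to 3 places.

P(H | E) ≈ 0.345

Let H be the event that the water sample is contaminated. P(H) = 0.128, so P(¬H) = 0.872. With E the 'positive' result, P(E|H) = 0.807 and P(E|¬H) = 0.225.
P(E) = 0.807·0.128 + 0.225·0.872 = 0.10330 + 0.19620 = 0.29950.
By Bayes' theorem, P(H|E) = 0.10330 / 0.29950 = 0.345.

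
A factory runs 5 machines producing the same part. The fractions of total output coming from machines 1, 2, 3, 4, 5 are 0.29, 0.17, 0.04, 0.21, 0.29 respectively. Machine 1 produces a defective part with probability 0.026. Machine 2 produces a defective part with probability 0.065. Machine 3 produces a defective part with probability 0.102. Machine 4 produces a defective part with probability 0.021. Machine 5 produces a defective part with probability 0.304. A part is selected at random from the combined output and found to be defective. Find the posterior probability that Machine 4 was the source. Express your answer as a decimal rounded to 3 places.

Tabulate prior·likelihood by source: [1] prior 0.29, lik 0.026, product 0.007540; [2] prior 0.17, lik 0.065, product 0.01105; [3] prior 0.04, lik 0.102, product 0.004080; [4] prior 0.21, lik 0.021, product 0.004410; [5] prior 0.29, lik 0.304, product 0.08816.
Normalizing constant = 0.11524; the posterior for Machine 4 is its product over the sum, 0.004410/0.11524 = 0.038.

Posterior probability ≈ 0.038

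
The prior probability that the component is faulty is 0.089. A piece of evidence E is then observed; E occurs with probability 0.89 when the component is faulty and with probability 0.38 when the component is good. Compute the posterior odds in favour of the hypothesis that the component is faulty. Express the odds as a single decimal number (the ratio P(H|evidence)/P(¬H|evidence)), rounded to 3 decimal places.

Prior odds = 0.089/(1−0.089) = 0.097695. In log-odds, ln(0.097695) = -2.3259.
Add log likelihood ratio: ln(2.3421) = 0.85105.
Posterior log-odds = -1.4749, so posterior odds = exp(-1.4749) = 0.22881.

Posterior odds ≈ 0.229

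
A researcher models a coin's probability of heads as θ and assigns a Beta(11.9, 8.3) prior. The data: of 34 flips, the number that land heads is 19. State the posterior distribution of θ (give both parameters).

Observing 19 successes and 15 failures updates Beta(11.9, 8.3) by adding the success and failure counts to the two shape parameters: α = 11.9+19 = 30.9, β = 8.3+15 = 23.3.

Posterior: Beta(30.9, 23.3)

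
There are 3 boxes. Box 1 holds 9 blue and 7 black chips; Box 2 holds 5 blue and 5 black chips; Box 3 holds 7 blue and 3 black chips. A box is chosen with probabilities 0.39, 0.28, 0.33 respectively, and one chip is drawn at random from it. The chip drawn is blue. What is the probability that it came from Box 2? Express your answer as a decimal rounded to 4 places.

P(blue|Box 1) = 0.5625; P(blue|Box 2) = 0.5; P(blue|Box 3) = 0.7.
Prior × likelihood for each source: 0.39·0.5625=0.2194, 0.28·0.5=0.1400, 0.33·0.7=0.2310. Summing gives P(blue) = 0.59037.
P(Box 2 | blue) = 0.1400 / 0.59037 = 0.2371.

Posterior probability ≈ 0.2371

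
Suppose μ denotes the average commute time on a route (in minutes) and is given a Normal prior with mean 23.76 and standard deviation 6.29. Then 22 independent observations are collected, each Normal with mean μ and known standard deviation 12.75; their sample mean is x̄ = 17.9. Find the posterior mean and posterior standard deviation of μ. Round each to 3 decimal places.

Posterior mean ≈ 18.822; posterior SD ≈ 2.495

With known σ, the Normal prior is conjugate. Weight on the data is w = (n/σ²)/(n/σ² + 1/τ₀²) = 0.135333/(0.135333+0.0252754) = 0.84263.
Posterior mean = w·x̄ + (1−w)·μ₀ = 0.84263·17.9 + 0.15737·23.76 = 18.822. Posterior variance = 1/(0.135333+0.0252754) = 6.22634, so SD = 2.495.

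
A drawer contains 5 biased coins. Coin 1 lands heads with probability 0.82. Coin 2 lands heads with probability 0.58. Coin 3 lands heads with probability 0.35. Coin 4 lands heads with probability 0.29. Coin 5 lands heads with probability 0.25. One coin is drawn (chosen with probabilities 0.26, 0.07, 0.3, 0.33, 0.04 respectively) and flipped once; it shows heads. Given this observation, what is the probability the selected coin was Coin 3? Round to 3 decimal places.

Posterior probability ≈ 0.226

P(heads|C1) = 0.82; P(heads|C2) = 0.58; P(heads|C3) = 0.35; P(heads|C4) = 0.29; P(heads|C5) = 0.25.
Prior × likelihood for each source: 0.26·0.82=0.2132, 0.07·0.58=0.04060, 0.3·0.35=0.1050, 0.33·0.29=0.09570, 0.04·0.25=0.01000. Summing gives P(heads) = 0.46450.
P(Coin 3 | heads) = 0.1050 / 0.46450 = 0.226.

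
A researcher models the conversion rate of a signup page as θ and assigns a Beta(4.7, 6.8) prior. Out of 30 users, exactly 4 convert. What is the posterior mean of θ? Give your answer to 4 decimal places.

Posterior mean ≈ 0.2096

The binomial likelihood is conjugate to the Beta prior: with 4 successes and 26 failures, the posterior is Beta(4.7+4, 6.8+26) = Beta(8.7, 32.8).
Posterior mean = α/(α+β) = 8.7/41.5 = 0.2096.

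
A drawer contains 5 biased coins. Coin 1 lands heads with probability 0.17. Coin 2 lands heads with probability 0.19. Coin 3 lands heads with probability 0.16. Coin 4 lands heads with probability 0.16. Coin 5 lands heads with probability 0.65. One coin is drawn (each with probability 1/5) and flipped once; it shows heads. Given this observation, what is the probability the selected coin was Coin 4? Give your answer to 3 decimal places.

Tabulate prior·likelihood by source: [1] prior 0.2, lik 0.17, product 0.03400; [2] prior 0.2, lik 0.19, product 0.03800; [3] prior 0.2, lik 0.16, product 0.03200; [4] prior 0.2, lik 0.16, product 0.03200; [5] prior 0.2, lik 0.65, product 0.1300.
Normalizing constant = 0.26600; the posterior for Coin 4 is its product over the sum, 0.03200/0.26600 = 0.120.

Posterior probability ≈ 0.120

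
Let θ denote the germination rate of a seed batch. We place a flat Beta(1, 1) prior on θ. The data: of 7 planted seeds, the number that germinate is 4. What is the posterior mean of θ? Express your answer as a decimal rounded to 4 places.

Posterior mean ≈ 0.5556

The binomial likelihood is conjugate to the Beta prior: with 4 successes and 3 failures, the posterior is Beta(1+4, 1+3) = Beta(5, 4).
E[θ | data] = 5/(5+4) = 0.5556.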